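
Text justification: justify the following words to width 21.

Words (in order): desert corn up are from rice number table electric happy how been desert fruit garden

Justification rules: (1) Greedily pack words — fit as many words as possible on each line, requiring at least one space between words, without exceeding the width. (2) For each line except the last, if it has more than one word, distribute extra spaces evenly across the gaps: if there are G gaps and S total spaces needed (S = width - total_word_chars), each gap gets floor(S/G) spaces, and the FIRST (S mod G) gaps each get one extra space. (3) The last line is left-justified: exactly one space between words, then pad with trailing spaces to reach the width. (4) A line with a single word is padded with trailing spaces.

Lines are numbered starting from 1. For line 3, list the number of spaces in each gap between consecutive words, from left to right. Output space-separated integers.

Line 1: ['desert', 'corn', 'up', 'are'] (min_width=18, slack=3)
Line 2: ['from', 'rice', 'number'] (min_width=16, slack=5)
Line 3: ['table', 'electric', 'happy'] (min_width=20, slack=1)
Line 4: ['how', 'been', 'desert', 'fruit'] (min_width=21, slack=0)
Line 5: ['garden'] (min_width=6, slack=15)

Answer: 2 1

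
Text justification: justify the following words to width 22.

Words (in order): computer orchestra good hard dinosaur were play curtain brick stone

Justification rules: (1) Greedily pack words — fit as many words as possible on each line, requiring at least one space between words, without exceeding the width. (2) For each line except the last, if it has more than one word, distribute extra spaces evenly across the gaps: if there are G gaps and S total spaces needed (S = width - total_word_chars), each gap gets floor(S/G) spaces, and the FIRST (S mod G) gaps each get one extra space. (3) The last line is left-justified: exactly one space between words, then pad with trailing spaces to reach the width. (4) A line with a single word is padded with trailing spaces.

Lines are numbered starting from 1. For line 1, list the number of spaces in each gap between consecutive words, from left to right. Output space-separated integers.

Answer: 5

Derivation:
Line 1: ['computer', 'orchestra'] (min_width=18, slack=4)
Line 2: ['good', 'hard', 'dinosaur'] (min_width=18, slack=4)
Line 3: ['were', 'play', 'curtain'] (min_width=17, slack=5)
Line 4: ['brick', 'stone'] (min_width=11, slack=11)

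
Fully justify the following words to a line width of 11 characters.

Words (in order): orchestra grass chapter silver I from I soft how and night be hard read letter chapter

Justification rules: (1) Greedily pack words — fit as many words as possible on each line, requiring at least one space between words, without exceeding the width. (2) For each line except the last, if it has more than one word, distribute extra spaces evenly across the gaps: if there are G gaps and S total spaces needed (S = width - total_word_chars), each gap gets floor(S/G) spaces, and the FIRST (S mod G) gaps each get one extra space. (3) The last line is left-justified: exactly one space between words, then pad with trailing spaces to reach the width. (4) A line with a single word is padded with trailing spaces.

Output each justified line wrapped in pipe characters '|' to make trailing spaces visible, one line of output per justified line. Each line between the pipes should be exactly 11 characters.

Line 1: ['orchestra'] (min_width=9, slack=2)
Line 2: ['grass'] (min_width=5, slack=6)
Line 3: ['chapter'] (min_width=7, slack=4)
Line 4: ['silver', 'I'] (min_width=8, slack=3)
Line 5: ['from', 'I', 'soft'] (min_width=11, slack=0)
Line 6: ['how', 'and'] (min_width=7, slack=4)
Line 7: ['night', 'be'] (min_width=8, slack=3)
Line 8: ['hard', 'read'] (min_width=9, slack=2)
Line 9: ['letter'] (min_width=6, slack=5)
Line 10: ['chapter'] (min_width=7, slack=4)

Answer: |orchestra  |
|grass      |
|chapter    |
|silver    I|
|from I soft|
|how     and|
|night    be|
|hard   read|
|letter     |
|chapter    |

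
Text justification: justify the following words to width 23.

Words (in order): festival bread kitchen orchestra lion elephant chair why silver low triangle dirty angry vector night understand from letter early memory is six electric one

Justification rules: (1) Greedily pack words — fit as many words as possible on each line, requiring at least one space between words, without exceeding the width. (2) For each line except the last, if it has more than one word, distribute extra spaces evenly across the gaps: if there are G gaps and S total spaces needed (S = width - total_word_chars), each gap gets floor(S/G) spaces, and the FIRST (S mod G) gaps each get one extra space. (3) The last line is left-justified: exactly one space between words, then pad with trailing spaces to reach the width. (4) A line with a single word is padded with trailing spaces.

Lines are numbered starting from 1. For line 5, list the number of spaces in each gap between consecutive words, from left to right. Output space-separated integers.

Answer: 1 1

Derivation:
Line 1: ['festival', 'bread', 'kitchen'] (min_width=22, slack=1)
Line 2: ['orchestra', 'lion', 'elephant'] (min_width=23, slack=0)
Line 3: ['chair', 'why', 'silver', 'low'] (min_width=20, slack=3)
Line 4: ['triangle', 'dirty', 'angry'] (min_width=20, slack=3)
Line 5: ['vector', 'night', 'understand'] (min_width=23, slack=0)
Line 6: ['from', 'letter', 'early'] (min_width=17, slack=6)
Line 7: ['memory', 'is', 'six', 'electric'] (min_width=22, slack=1)
Line 8: ['one'] (min_width=3, slack=20)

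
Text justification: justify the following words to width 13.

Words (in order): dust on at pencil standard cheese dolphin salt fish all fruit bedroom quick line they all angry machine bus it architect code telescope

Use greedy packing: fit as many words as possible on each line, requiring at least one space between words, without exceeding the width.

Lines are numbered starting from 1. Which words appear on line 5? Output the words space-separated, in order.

Answer: dolphin salt

Derivation:
Line 1: ['dust', 'on', 'at'] (min_width=10, slack=3)
Line 2: ['pencil'] (min_width=6, slack=7)
Line 3: ['standard'] (min_width=8, slack=5)
Line 4: ['cheese'] (min_width=6, slack=7)
Line 5: ['dolphin', 'salt'] (min_width=12, slack=1)
Line 6: ['fish', 'all'] (min_width=8, slack=5)
Line 7: ['fruit', 'bedroom'] (min_width=13, slack=0)
Line 8: ['quick', 'line'] (min_width=10, slack=3)
Line 9: ['they', 'all'] (min_width=8, slack=5)
Line 10: ['angry', 'machine'] (min_width=13, slack=0)
Line 11: ['bus', 'it'] (min_width=6, slack=7)
Line 12: ['architect'] (min_width=9, slack=4)
Line 13: ['code'] (min_width=4, slack=9)
Line 14: ['telescope'] (min_width=9, slack=4)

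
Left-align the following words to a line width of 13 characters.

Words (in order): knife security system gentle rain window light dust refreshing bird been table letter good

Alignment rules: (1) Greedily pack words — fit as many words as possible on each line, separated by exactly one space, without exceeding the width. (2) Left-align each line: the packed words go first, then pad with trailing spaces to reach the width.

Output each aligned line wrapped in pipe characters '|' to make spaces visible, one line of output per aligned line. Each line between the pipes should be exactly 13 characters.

Line 1: ['knife'] (min_width=5, slack=8)
Line 2: ['security'] (min_width=8, slack=5)
Line 3: ['system', 'gentle'] (min_width=13, slack=0)
Line 4: ['rain', 'window'] (min_width=11, slack=2)
Line 5: ['light', 'dust'] (min_width=10, slack=3)
Line 6: ['refreshing'] (min_width=10, slack=3)
Line 7: ['bird', 'been'] (min_width=9, slack=4)
Line 8: ['table', 'letter'] (min_width=12, slack=1)
Line 9: ['good'] (min_width=4, slack=9)

Answer: |knife        |
|security     |
|system gentle|
|rain window  |
|light dust   |
|refreshing   |
|bird been    |
|table letter |
|good         |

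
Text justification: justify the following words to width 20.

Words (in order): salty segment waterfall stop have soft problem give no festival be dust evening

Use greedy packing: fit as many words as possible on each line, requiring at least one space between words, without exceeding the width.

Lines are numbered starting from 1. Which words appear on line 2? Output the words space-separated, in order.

Answer: waterfall stop have

Derivation:
Line 1: ['salty', 'segment'] (min_width=13, slack=7)
Line 2: ['waterfall', 'stop', 'have'] (min_width=19, slack=1)
Line 3: ['soft', 'problem', 'give', 'no'] (min_width=20, slack=0)
Line 4: ['festival', 'be', 'dust'] (min_width=16, slack=4)
Line 5: ['evening'] (min_width=7, slack=13)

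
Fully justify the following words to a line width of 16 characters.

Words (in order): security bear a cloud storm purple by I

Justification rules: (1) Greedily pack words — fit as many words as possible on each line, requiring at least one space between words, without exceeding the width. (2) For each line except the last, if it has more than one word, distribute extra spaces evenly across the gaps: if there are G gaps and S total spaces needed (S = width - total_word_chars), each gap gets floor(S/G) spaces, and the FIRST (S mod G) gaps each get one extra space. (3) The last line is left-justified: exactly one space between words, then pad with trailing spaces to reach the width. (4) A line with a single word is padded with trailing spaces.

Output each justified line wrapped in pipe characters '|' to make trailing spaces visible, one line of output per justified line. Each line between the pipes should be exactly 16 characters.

Line 1: ['security', 'bear', 'a'] (min_width=15, slack=1)
Line 2: ['cloud', 'storm'] (min_width=11, slack=5)
Line 3: ['purple', 'by', 'I'] (min_width=11, slack=5)

Answer: |security  bear a|
|cloud      storm|
|purple by I     |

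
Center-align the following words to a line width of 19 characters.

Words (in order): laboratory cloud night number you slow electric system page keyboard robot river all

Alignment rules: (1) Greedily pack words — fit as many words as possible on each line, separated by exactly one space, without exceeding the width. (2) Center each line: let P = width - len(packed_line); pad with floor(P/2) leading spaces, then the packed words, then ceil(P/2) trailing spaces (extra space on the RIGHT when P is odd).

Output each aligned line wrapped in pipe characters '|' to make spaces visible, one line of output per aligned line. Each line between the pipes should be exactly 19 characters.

Line 1: ['laboratory', 'cloud'] (min_width=16, slack=3)
Line 2: ['night', 'number', 'you'] (min_width=16, slack=3)
Line 3: ['slow', 'electric'] (min_width=13, slack=6)
Line 4: ['system', 'page'] (min_width=11, slack=8)
Line 5: ['keyboard', 'robot'] (min_width=14, slack=5)
Line 6: ['river', 'all'] (min_width=9, slack=10)

Answer: | laboratory cloud  |
| night number you  |
|   slow electric   |
|    system page    |
|  keyboard robot   |
|     river all     |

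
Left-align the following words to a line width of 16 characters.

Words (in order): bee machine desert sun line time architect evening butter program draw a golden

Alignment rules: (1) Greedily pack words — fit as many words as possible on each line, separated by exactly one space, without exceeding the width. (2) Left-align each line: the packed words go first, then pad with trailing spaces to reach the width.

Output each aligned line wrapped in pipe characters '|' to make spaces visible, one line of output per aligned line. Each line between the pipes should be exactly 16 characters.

Answer: |bee machine     |
|desert sun line |
|time architect  |
|evening butter  |
|program draw a  |
|golden          |

Derivation:
Line 1: ['bee', 'machine'] (min_width=11, slack=5)
Line 2: ['desert', 'sun', 'line'] (min_width=15, slack=1)
Line 3: ['time', 'architect'] (min_width=14, slack=2)
Line 4: ['evening', 'butter'] (min_width=14, slack=2)
Line 5: ['program', 'draw', 'a'] (min_width=14, slack=2)
Line 6: ['golden'] (min_width=6, slack=10)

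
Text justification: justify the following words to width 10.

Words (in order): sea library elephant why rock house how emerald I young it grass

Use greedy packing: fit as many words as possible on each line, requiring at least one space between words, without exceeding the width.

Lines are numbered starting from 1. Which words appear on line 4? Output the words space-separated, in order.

Line 1: ['sea'] (min_width=3, slack=7)
Line 2: ['library'] (min_width=7, slack=3)
Line 3: ['elephant'] (min_width=8, slack=2)
Line 4: ['why', 'rock'] (min_width=8, slack=2)
Line 5: ['house', 'how'] (min_width=9, slack=1)
Line 6: ['emerald', 'I'] (min_width=9, slack=1)
Line 7: ['young', 'it'] (min_width=8, slack=2)
Line 8: ['grass'] (min_width=5, slack=5)

Answer: why rock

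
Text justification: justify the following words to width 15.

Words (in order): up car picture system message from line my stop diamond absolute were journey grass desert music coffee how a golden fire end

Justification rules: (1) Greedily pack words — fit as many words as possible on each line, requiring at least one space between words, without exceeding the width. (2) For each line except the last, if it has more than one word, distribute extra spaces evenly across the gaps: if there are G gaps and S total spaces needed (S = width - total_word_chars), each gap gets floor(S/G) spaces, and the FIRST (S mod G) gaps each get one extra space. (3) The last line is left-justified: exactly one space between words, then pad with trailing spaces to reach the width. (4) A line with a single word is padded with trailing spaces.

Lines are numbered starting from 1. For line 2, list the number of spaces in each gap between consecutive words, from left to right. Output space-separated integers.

Line 1: ['up', 'car', 'picture'] (min_width=14, slack=1)
Line 2: ['system', 'message'] (min_width=14, slack=1)
Line 3: ['from', 'line', 'my'] (min_width=12, slack=3)
Line 4: ['stop', 'diamond'] (min_width=12, slack=3)
Line 5: ['absolute', 'were'] (min_width=13, slack=2)
Line 6: ['journey', 'grass'] (min_width=13, slack=2)
Line 7: ['desert', 'music'] (min_width=12, slack=3)
Line 8: ['coffee', 'how', 'a'] (min_width=12, slack=3)
Line 9: ['golden', 'fire', 'end'] (min_width=15, slack=0)

Answer: 2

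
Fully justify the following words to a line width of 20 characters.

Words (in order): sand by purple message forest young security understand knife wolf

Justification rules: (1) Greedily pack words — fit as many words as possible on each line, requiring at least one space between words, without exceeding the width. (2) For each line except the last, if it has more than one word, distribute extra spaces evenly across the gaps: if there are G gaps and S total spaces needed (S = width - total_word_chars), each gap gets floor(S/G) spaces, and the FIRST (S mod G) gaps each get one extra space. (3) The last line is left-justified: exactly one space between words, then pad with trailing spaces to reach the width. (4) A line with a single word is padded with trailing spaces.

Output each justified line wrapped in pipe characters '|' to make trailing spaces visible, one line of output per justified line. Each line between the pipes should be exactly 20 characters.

Answer: |sand    by    purple|
|message forest young|
|security  understand|
|knife wolf          |

Derivation:
Line 1: ['sand', 'by', 'purple'] (min_width=14, slack=6)
Line 2: ['message', 'forest', 'young'] (min_width=20, slack=0)
Line 3: ['security', 'understand'] (min_width=19, slack=1)
Line 4: ['knife', 'wolf'] (min_width=10, slack=10)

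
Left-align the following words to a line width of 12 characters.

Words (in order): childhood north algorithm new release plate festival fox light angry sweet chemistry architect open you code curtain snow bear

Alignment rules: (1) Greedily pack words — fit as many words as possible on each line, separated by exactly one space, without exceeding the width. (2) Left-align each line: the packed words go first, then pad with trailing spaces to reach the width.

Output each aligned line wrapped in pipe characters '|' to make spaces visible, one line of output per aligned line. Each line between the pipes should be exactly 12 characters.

Line 1: ['childhood'] (min_width=9, slack=3)
Line 2: ['north'] (min_width=5, slack=7)
Line 3: ['algorithm'] (min_width=9, slack=3)
Line 4: ['new', 'release'] (min_width=11, slack=1)
Line 5: ['plate'] (min_width=5, slack=7)
Line 6: ['festival', 'fox'] (min_width=12, slack=0)
Line 7: ['light', 'angry'] (min_width=11, slack=1)
Line 8: ['sweet'] (min_width=5, slack=7)
Line 9: ['chemistry'] (min_width=9, slack=3)
Line 10: ['architect'] (min_width=9, slack=3)
Line 11: ['open', 'you'] (min_width=8, slack=4)
Line 12: ['code', 'curtain'] (min_width=12, slack=0)
Line 13: ['snow', 'bear'] (min_width=9, slack=3)

Answer: |childhood   |
|north       |
|algorithm   |
|new release |
|plate       |
|festival fox|
|light angry |
|sweet       |
|chemistry   |
|architect   |
|open you    |
|code curtain|
|snow bear   |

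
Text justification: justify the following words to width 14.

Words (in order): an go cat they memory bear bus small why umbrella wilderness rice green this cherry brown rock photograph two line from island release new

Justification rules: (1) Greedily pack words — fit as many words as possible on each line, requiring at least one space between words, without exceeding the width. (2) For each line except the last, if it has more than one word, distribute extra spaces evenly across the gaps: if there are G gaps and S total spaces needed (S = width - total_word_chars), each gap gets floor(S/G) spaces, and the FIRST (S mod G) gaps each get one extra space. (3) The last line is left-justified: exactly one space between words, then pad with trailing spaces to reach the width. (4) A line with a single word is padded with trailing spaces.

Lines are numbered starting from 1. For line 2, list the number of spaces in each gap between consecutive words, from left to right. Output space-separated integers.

Line 1: ['an', 'go', 'cat', 'they'] (min_width=14, slack=0)
Line 2: ['memory', 'bear'] (min_width=11, slack=3)
Line 3: ['bus', 'small', 'why'] (min_width=13, slack=1)
Line 4: ['umbrella'] (min_width=8, slack=6)
Line 5: ['wilderness'] (min_width=10, slack=4)
Line 6: ['rice', 'green'] (min_width=10, slack=4)
Line 7: ['this', 'cherry'] (min_width=11, slack=3)
Line 8: ['brown', 'rock'] (min_width=10, slack=4)
Line 9: ['photograph', 'two'] (min_width=14, slack=0)
Line 10: ['line', 'from'] (min_width=9, slack=5)
Line 11: ['island', 'release'] (min_width=14, slack=0)
Line 12: ['new'] (min_width=3, slack=11)

Answer: 4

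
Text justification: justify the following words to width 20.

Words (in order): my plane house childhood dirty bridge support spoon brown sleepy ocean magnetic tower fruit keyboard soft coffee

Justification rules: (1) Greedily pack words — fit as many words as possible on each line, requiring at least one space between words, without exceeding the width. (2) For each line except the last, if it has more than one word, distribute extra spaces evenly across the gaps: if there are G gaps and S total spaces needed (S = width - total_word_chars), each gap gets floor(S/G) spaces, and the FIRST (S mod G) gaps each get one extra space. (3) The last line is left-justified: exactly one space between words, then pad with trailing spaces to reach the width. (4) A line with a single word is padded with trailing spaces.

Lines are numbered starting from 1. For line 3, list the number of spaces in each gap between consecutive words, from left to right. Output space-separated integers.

Answer: 1 1

Derivation:
Line 1: ['my', 'plane', 'house'] (min_width=14, slack=6)
Line 2: ['childhood', 'dirty'] (min_width=15, slack=5)
Line 3: ['bridge', 'support', 'spoon'] (min_width=20, slack=0)
Line 4: ['brown', 'sleepy', 'ocean'] (min_width=18, slack=2)
Line 5: ['magnetic', 'tower', 'fruit'] (min_width=20, slack=0)
Line 6: ['keyboard', 'soft', 'coffee'] (min_width=20, slack=0)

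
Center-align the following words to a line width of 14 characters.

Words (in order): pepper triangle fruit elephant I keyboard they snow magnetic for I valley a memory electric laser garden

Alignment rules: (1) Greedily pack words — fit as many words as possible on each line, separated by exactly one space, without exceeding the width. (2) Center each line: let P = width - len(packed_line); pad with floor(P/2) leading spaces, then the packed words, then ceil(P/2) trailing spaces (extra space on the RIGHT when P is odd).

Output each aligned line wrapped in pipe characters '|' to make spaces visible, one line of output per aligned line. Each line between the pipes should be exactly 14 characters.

Line 1: ['pepper'] (min_width=6, slack=8)
Line 2: ['triangle', 'fruit'] (min_width=14, slack=0)
Line 3: ['elephant', 'I'] (min_width=10, slack=4)
Line 4: ['keyboard', 'they'] (min_width=13, slack=1)
Line 5: ['snow', 'magnetic'] (min_width=13, slack=1)
Line 6: ['for', 'I', 'valley', 'a'] (min_width=14, slack=0)
Line 7: ['memory'] (min_width=6, slack=8)
Line 8: ['electric', 'laser'] (min_width=14, slack=0)
Line 9: ['garden'] (min_width=6, slack=8)

Answer: |    pepper    |
|triangle fruit|
|  elephant I  |
|keyboard they |
|snow magnetic |
|for I valley a|
|    memory    |
|electric laser|
|    garden    |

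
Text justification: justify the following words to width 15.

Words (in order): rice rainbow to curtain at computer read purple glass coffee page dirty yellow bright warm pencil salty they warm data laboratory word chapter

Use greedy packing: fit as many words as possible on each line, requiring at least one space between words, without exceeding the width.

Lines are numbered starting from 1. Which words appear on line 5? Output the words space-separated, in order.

Answer: coffee page

Derivation:
Line 1: ['rice', 'rainbow', 'to'] (min_width=15, slack=0)
Line 2: ['curtain', 'at'] (min_width=10, slack=5)
Line 3: ['computer', 'read'] (min_width=13, slack=2)
Line 4: ['purple', 'glass'] (min_width=12, slack=3)
Line 5: ['coffee', 'page'] (min_width=11, slack=4)
Line 6: ['dirty', 'yellow'] (min_width=12, slack=3)
Line 7: ['bright', 'warm'] (min_width=11, slack=4)
Line 8: ['pencil', 'salty'] (min_width=12, slack=3)
Line 9: ['they', 'warm', 'data'] (min_width=14, slack=1)
Line 10: ['laboratory', 'word'] (min_width=15, slack=0)
Line 11: ['chapter'] (min_width=7, slack=8)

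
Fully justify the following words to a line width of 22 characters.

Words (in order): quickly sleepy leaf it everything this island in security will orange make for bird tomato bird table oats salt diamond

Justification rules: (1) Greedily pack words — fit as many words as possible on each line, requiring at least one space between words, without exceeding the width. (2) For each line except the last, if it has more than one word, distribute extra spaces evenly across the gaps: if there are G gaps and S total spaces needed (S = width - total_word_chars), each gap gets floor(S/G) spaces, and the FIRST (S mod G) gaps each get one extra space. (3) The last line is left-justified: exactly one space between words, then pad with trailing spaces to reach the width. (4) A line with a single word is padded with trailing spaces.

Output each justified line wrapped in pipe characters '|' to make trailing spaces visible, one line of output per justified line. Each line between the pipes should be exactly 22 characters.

Answer: |quickly sleepy leaf it|
|everything this island|
|in    security    will|
|orange  make  for bird|
|tomato bird table oats|
|salt diamond          |

Derivation:
Line 1: ['quickly', 'sleepy', 'leaf', 'it'] (min_width=22, slack=0)
Line 2: ['everything', 'this', 'island'] (min_width=22, slack=0)
Line 3: ['in', 'security', 'will'] (min_width=16, slack=6)
Line 4: ['orange', 'make', 'for', 'bird'] (min_width=20, slack=2)
Line 5: ['tomato', 'bird', 'table', 'oats'] (min_width=22, slack=0)
Line 6: ['salt', 'diamond'] (min_width=12, slack=10)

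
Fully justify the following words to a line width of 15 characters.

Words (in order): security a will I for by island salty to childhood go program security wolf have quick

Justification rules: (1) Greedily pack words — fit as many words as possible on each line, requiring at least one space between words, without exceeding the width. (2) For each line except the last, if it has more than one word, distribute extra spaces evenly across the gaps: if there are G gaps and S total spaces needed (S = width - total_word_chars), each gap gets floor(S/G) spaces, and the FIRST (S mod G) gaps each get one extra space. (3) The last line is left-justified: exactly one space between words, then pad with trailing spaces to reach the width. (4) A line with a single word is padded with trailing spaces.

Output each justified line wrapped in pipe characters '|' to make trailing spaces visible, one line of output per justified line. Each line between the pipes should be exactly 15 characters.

Line 1: ['security', 'a', 'will'] (min_width=15, slack=0)
Line 2: ['I', 'for', 'by', 'island'] (min_width=15, slack=0)
Line 3: ['salty', 'to'] (min_width=8, slack=7)
Line 4: ['childhood', 'go'] (min_width=12, slack=3)
Line 5: ['program'] (min_width=7, slack=8)
Line 6: ['security', 'wolf'] (min_width=13, slack=2)
Line 7: ['have', 'quick'] (min_width=10, slack=5)

Answer: |security a will|
|I for by island|
|salty        to|
|childhood    go|
|program        |
|security   wolf|
|have quick     |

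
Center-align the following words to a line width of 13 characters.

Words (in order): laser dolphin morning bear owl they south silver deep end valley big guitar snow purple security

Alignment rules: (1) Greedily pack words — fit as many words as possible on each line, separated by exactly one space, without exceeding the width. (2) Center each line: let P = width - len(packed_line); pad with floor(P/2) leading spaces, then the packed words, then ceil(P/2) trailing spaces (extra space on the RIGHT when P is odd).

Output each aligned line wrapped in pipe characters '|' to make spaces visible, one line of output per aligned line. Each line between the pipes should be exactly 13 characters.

Answer: |laser dolphin|
|morning bear |
|  owl they   |
|south silver |
|  deep end   |
| valley big  |
| guitar snow |
|   purple    |
|  security   |

Derivation:
Line 1: ['laser', 'dolphin'] (min_width=13, slack=0)
Line 2: ['morning', 'bear'] (min_width=12, slack=1)
Line 3: ['owl', 'they'] (min_width=8, slack=5)
Line 4: ['south', 'silver'] (min_width=12, slack=1)
Line 5: ['deep', 'end'] (min_width=8, slack=5)
Line 6: ['valley', 'big'] (min_width=10, slack=3)
Line 7: ['guitar', 'snow'] (min_width=11, slack=2)
Line 8: ['purple'] (min_width=6, slack=7)
Line 9: ['security'] (min_width=8, slack=5)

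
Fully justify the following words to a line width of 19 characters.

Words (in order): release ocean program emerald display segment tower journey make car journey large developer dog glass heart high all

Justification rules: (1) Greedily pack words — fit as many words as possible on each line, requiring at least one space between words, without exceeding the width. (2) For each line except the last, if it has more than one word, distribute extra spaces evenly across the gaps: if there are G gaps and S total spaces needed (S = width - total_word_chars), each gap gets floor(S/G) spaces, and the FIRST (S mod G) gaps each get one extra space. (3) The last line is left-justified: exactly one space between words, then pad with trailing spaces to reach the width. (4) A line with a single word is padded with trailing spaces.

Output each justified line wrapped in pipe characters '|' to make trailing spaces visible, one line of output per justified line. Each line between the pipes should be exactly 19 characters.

Line 1: ['release', 'ocean'] (min_width=13, slack=6)
Line 2: ['program', 'emerald'] (min_width=15, slack=4)
Line 3: ['display', 'segment'] (min_width=15, slack=4)
Line 4: ['tower', 'journey', 'make'] (min_width=18, slack=1)
Line 5: ['car', 'journey', 'large'] (min_width=17, slack=2)
Line 6: ['developer', 'dog', 'glass'] (min_width=19, slack=0)
Line 7: ['heart', 'high', 'all'] (min_width=14, slack=5)

Answer: |release       ocean|
|program     emerald|
|display     segment|
|tower  journey make|
|car  journey  large|
|developer dog glass|
|heart high all     |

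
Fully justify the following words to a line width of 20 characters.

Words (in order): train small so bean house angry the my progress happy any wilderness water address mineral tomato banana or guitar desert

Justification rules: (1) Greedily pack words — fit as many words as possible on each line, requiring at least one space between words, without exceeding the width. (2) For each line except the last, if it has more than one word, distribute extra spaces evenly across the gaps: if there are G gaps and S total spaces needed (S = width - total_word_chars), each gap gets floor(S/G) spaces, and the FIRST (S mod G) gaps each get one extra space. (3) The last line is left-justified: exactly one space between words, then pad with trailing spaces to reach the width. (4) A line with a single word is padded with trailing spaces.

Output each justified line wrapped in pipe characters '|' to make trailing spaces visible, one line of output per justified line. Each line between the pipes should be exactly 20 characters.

Answer: |train  small so bean|
|house  angry  the my|
|progress  happy  any|
|wilderness     water|
|address      mineral|
|tomato   banana   or|
|guitar desert       |

Derivation:
Line 1: ['train', 'small', 'so', 'bean'] (min_width=19, slack=1)
Line 2: ['house', 'angry', 'the', 'my'] (min_width=18, slack=2)
Line 3: ['progress', 'happy', 'any'] (min_width=18, slack=2)
Line 4: ['wilderness', 'water'] (min_width=16, slack=4)
Line 5: ['address', 'mineral'] (min_width=15, slack=5)
Line 6: ['tomato', 'banana', 'or'] (min_width=16, slack=4)
Line 7: ['guitar', 'desert'] (min_width=13, slack=7)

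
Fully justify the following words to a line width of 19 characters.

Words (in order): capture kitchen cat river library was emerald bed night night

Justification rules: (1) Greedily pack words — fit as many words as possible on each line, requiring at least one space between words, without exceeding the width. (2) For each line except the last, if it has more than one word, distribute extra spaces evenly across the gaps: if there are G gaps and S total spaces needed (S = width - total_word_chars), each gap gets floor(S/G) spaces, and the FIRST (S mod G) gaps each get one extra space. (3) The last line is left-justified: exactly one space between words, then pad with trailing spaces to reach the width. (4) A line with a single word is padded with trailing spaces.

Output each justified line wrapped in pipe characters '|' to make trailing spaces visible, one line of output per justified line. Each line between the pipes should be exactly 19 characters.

Answer: |capture kitchen cat|
|river  library  was|
|emerald  bed  night|
|night              |

Derivation:
Line 1: ['capture', 'kitchen', 'cat'] (min_width=19, slack=0)
Line 2: ['river', 'library', 'was'] (min_width=17, slack=2)
Line 3: ['emerald', 'bed', 'night'] (min_width=17, slack=2)
Line 4: ['night'] (min_width=5, slack=14)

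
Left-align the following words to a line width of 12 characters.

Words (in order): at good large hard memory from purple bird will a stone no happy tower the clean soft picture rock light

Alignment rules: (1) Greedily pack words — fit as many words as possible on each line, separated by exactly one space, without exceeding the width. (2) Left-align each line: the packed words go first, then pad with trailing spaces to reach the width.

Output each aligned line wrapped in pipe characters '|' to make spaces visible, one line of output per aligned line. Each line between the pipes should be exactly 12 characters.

Line 1: ['at', 'good'] (min_width=7, slack=5)
Line 2: ['large', 'hard'] (min_width=10, slack=2)
Line 3: ['memory', 'from'] (min_width=11, slack=1)
Line 4: ['purple', 'bird'] (min_width=11, slack=1)
Line 5: ['will', 'a', 'stone'] (min_width=12, slack=0)
Line 6: ['no', 'happy'] (min_width=8, slack=4)
Line 7: ['tower', 'the'] (min_width=9, slack=3)
Line 8: ['clean', 'soft'] (min_width=10, slack=2)
Line 9: ['picture', 'rock'] (min_width=12, slack=0)
Line 10: ['light'] (min_width=5, slack=7)

Answer: |at good     |
|large hard  |
|memory from |
|purple bird |
|will a stone|
|no happy    |
|tower the   |
|clean soft  |
|picture rock|
|light       |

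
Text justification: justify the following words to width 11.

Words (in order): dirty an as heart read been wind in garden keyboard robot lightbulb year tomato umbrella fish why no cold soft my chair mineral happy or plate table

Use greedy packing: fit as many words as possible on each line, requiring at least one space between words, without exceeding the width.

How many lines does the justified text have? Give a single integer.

Answer: 15

Derivation:
Line 1: ['dirty', 'an', 'as'] (min_width=11, slack=0)
Line 2: ['heart', 'read'] (min_width=10, slack=1)
Line 3: ['been', 'wind'] (min_width=9, slack=2)
Line 4: ['in', 'garden'] (min_width=9, slack=2)
Line 5: ['keyboard'] (min_width=8, slack=3)
Line 6: ['robot'] (min_width=5, slack=6)
Line 7: ['lightbulb'] (min_width=9, slack=2)
Line 8: ['year', 'tomato'] (min_width=11, slack=0)
Line 9: ['umbrella'] (min_width=8, slack=3)
Line 10: ['fish', 'why', 'no'] (min_width=11, slack=0)
Line 11: ['cold', 'soft'] (min_width=9, slack=2)
Line 12: ['my', 'chair'] (min_width=8, slack=3)
Line 13: ['mineral'] (min_width=7, slack=4)
Line 14: ['happy', 'or'] (min_width=8, slack=3)
Line 15: ['plate', 'table'] (min_width=11, slack=0)
Total lines: 15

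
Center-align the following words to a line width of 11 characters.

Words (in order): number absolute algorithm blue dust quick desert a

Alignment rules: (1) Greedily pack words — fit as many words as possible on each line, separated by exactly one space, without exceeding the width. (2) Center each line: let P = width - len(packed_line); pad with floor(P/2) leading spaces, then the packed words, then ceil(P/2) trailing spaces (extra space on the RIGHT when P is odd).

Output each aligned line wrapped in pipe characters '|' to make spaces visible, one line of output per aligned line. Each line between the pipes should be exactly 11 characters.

Line 1: ['number'] (min_width=6, slack=5)
Line 2: ['absolute'] (min_width=8, slack=3)
Line 3: ['algorithm'] (min_width=9, slack=2)
Line 4: ['blue', 'dust'] (min_width=9, slack=2)
Line 5: ['quick'] (min_width=5, slack=6)
Line 6: ['desert', 'a'] (min_width=8, slack=3)

Answer: |  number   |
| absolute  |
| algorithm |
| blue dust |
|   quick   |
| desert a  |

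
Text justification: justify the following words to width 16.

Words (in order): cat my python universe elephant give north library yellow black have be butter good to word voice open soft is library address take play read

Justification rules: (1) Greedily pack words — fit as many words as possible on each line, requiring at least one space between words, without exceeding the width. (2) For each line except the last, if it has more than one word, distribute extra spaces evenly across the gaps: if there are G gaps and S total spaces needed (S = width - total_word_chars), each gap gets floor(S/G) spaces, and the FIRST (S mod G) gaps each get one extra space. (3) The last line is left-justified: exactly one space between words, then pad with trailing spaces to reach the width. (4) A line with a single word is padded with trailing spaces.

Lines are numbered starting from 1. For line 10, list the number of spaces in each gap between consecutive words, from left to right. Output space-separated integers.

Line 1: ['cat', 'my', 'python'] (min_width=13, slack=3)
Line 2: ['universe'] (min_width=8, slack=8)
Line 3: ['elephant', 'give'] (min_width=13, slack=3)
Line 4: ['north', 'library'] (min_width=13, slack=3)
Line 5: ['yellow', 'black'] (min_width=12, slack=4)
Line 6: ['have', 'be', 'butter'] (min_width=14, slack=2)
Line 7: ['good', 'to', 'word'] (min_width=12, slack=4)
Line 8: ['voice', 'open', 'soft'] (min_width=15, slack=1)
Line 9: ['is', 'library'] (min_width=10, slack=6)
Line 10: ['address', 'take'] (min_width=12, slack=4)
Line 11: ['play', 'read'] (min_width=9, slack=7)

Answer: 5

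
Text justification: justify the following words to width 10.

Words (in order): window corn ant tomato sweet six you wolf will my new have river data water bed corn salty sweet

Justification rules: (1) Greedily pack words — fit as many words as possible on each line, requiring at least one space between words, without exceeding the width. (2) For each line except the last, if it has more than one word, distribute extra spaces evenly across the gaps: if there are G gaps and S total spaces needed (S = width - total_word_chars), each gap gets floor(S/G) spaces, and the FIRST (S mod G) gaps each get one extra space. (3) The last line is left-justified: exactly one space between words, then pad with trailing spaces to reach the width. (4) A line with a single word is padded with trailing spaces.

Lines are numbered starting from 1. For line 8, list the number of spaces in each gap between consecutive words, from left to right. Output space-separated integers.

Answer: 1

Derivation:
Line 1: ['window'] (min_width=6, slack=4)
Line 2: ['corn', 'ant'] (min_width=8, slack=2)
Line 3: ['tomato'] (min_width=6, slack=4)
Line 4: ['sweet', 'six'] (min_width=9, slack=1)
Line 5: ['you', 'wolf'] (min_width=8, slack=2)
Line 6: ['will', 'my'] (min_width=7, slack=3)
Line 7: ['new', 'have'] (min_width=8, slack=2)
Line 8: ['river', 'data'] (min_width=10, slack=0)
Line 9: ['water', 'bed'] (min_width=9, slack=1)
Line 10: ['corn', 'salty'] (min_width=10, slack=0)
Line 11: ['sweet'] (min_width=5, slack=5)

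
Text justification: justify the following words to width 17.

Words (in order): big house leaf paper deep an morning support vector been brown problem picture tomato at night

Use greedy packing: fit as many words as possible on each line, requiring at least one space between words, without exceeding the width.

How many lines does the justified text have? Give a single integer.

Line 1: ['big', 'house', 'leaf'] (min_width=14, slack=3)
Line 2: ['paper', 'deep', 'an'] (min_width=13, slack=4)
Line 3: ['morning', 'support'] (min_width=15, slack=2)
Line 4: ['vector', 'been', 'brown'] (min_width=17, slack=0)
Line 5: ['problem', 'picture'] (min_width=15, slack=2)
Line 6: ['tomato', 'at', 'night'] (min_width=15, slack=2)
Total lines: 6

Answer: 6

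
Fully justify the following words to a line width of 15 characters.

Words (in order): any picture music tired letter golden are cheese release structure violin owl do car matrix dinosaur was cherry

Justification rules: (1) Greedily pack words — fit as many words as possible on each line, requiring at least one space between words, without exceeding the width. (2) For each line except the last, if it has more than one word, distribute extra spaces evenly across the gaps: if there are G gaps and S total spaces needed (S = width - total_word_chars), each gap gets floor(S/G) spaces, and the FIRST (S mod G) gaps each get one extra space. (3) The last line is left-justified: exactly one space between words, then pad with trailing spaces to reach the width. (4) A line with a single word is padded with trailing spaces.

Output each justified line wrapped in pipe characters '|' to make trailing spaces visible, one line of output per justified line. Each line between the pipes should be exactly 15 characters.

Line 1: ['any', 'picture'] (min_width=11, slack=4)
Line 2: ['music', 'tired'] (min_width=11, slack=4)
Line 3: ['letter', 'golden'] (min_width=13, slack=2)
Line 4: ['are', 'cheese'] (min_width=10, slack=5)
Line 5: ['release'] (min_width=7, slack=8)
Line 6: ['structure'] (min_width=9, slack=6)
Line 7: ['violin', 'owl', 'do'] (min_width=13, slack=2)
Line 8: ['car', 'matrix'] (min_width=10, slack=5)
Line 9: ['dinosaur', 'was'] (min_width=12, slack=3)
Line 10: ['cherry'] (min_width=6, slack=9)

Answer: |any     picture|
|music     tired|
|letter   golden|
|are      cheese|
|release        |
|structure      |
|violin  owl  do|
|car      matrix|
|dinosaur    was|
|cherry         |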